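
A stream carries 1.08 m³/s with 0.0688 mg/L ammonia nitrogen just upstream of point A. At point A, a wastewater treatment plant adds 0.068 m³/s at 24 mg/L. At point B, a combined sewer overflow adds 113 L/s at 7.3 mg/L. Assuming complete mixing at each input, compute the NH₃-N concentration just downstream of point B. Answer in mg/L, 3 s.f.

2.01 mg/L

After input A: C = (1.08·0.0688 + 0.068·24) / 1.148 = 1.486 mg/L.
113 L/s = 0.113 m³/s.
After input B: C = (1.148·1.486 + 0.113·7.3) / 1.261 = 2.007 mg/L.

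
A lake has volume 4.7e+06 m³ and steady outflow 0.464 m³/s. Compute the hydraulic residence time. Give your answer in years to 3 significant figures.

0.321 yr

Q = 0.464 m³/s × 3.156e+07 s/yr = 1.464e+07 m³/yr.
Hydraulic residence time τ = V/Q = 4.7e+06/1.464e+07 = 0.321 yr.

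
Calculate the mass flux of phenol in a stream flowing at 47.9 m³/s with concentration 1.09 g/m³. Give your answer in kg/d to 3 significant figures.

Mass flux = Q·C = 47.9 m³/s × 1.09 g/m³ = 52.21 g/s.
= 52.21 g/s × 86.4 = 4511 kg/d.

4510 kg/d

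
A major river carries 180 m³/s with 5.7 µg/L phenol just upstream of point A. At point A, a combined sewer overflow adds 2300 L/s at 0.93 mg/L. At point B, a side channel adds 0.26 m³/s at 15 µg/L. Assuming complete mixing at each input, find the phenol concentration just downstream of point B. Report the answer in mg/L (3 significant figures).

0.0174 mg/L

5.7 µg/L = 0.0057 mg/L.
2300 L/s = 2.3 m³/s.
After input A: C = (180·0.0057 + 2.3·0.93) / 182.3 = 0.01736 mg/L.
15 µg/L = 0.015 mg/L.
After input B: C = (182.3·0.01736 + 0.26·0.015) / 182.6 = 0.01736 mg/L.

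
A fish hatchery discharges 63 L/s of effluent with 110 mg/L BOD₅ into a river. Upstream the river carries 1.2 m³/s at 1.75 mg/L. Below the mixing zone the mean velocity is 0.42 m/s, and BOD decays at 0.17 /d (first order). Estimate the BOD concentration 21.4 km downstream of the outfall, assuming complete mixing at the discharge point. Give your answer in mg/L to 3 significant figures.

6.47 mg/L

63 L/s = 0.063 m³/s.
After complete mixing, C₀ = (0.063·110 + 1.2·1.75) / 1.263 = 7.15 mg/L.
Travel time t = 2.14e+04 m / 0.42 m/s = 5.095e+04 s = 0.5897 d.
C = 7.15·exp(−0.17·0.5897) = 7.15·0.9046 = 6.468 mg/L.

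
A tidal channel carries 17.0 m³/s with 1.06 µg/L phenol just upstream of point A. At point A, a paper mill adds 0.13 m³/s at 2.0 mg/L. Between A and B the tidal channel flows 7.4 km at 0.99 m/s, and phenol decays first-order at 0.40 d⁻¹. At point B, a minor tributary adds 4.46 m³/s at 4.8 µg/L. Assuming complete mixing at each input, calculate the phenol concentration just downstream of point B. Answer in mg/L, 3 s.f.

1.06 µg/L = 0.00106 mg/L.
After input A: C = (17·0.00106 + 0.13·2) / 17.13 = 0.01623 mg/L.
Over the 7.4 km reach to input B (t = 7475 s = 0.08651 d), decay gives C = 0.01623·exp(−0.40·0.08651) = 0.01568 mg/L.
4.8 µg/L = 0.0048 mg/L.
After input B: C = (17.13·0.01568 + 4.46·0.0048) / 21.59 = 0.01343 mg/L.

0.0134 mg/L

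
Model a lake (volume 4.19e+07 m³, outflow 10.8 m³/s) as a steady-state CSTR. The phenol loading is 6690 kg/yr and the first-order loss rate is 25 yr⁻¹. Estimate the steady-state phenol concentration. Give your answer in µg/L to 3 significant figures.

4.82 µg/L

Outflow Q = 10.8 m³/s × 3.156e+07 s/yr = 3.408e+08 m³/yr.
Steady-state CSTR mass balance: W = Q·C + k·V·C, so C = W/(Q + kV).
Q + kV = 3.408e+08 + 25·4.19e+07 = 1.388e+09 m³/yr.
C = 6690/1.388e+09 = 4.819e-06 kg/m³ = 0.004819 mg/L = 4.819 µg/L.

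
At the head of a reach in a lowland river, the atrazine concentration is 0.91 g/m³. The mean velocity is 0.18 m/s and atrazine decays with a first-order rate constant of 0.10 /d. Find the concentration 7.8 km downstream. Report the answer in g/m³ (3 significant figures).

Travel time t = 7.8 km / 0.18 m/s = 7800/0.18 = 4.333e+04 s = 0.5015 d.
First-order decay: C = 0.91·exp(−0.10·0.5015) = 0.91·0.9511 = 0.8655 g/m³.

0.865 g/m³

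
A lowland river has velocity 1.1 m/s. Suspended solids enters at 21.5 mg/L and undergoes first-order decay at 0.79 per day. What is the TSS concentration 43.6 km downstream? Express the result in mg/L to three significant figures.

15.0 mg/L

Travel time t = 43.6 km / 1.1 m/s = 4.36e+04/1.1 = 3.964e+04 s = 0.4588 d.
First-order decay: C = 21.5·exp(−0.79·0.4588) = 21.5·0.696 = 14.96 mg/L.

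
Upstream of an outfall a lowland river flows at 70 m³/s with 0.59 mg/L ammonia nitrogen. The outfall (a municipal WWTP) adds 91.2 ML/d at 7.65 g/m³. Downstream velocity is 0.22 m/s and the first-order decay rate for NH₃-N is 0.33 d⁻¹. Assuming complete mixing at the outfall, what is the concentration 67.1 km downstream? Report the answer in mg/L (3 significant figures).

0.217 mg/L

91.2 ML/d = 1.056 m³/s.
After complete mixing, C₀ = (1.056·7.65 + 70·0.59) / 71.06 = 0.6949 mg/L.
Travel time t = 6.71e+04 m / 0.22 m/s = 3.05e+05 s = 3.53 d.
C = 0.6949·exp(−0.33·3.53) = 0.6949·0.3119 = 0.2168 mg/L.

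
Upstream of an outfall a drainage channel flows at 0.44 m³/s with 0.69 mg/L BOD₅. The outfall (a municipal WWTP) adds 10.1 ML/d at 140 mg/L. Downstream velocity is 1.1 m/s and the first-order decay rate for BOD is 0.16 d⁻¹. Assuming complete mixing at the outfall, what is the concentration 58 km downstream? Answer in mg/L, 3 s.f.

10.1 ML/d = 0.1169 m³/s.
After complete mixing, C₀ = (0.1169·140 + 0.44·0.69) / 0.5569 = 29.93 mg/L.
Travel time t = 5.8e+04 m / 1.1 m/s = 5.273e+04 s = 0.6103 d.
C = 29.93·exp(−0.16·0.6103) = 29.93·0.907 = 27.15 mg/L.

27.1 mg/L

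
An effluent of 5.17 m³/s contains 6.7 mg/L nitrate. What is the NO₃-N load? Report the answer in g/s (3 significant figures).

Mass flux = Q·C = 5.17 m³/s × 6.7 g/m³ = 34.64 g/s.

34.6 g/s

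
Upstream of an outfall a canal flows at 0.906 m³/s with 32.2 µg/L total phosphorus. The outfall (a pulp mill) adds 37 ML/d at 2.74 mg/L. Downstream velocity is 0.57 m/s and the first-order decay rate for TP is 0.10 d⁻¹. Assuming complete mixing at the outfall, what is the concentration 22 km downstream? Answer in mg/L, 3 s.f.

0.862 mg/L

37 ML/d = 0.4282 m³/s.
32.2 µg/L = 0.0322 mg/L.
After complete mixing, C₀ = (0.4282·2.74 + 0.906·0.0322) / 1.334 = 0.9013 mg/L.
Travel time t = 2.2e+04 m / 0.57 m/s = 3.86e+04 s = 0.4467 d.
C = 0.9013·exp(−0.10·0.4467) = 0.9013·0.9563 = 0.8619 mg/L.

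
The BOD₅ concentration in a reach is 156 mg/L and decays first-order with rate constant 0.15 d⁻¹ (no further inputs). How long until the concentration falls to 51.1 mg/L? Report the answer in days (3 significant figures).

t = ln(C₀/C)/k = ln(156/51.1)/0.15 = 1.116/0.15 = 7.44 d.

7.44 d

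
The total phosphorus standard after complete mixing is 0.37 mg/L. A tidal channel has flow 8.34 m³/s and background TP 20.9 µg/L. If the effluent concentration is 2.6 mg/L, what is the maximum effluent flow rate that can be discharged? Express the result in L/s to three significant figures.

20.9 µg/L = 0.0209 mg/L.
Mass balance at complete mixing: C_std·(Q_w + Q_r) = Q_w·C_e + Q_r·C_b.
Rearranging, Q_w = Q_r·(C_std − C_b)/(C_e − C_std) = 8.34·(0.37 − 0.0209) / (2.6 − 0.37) = 1.306 m³/s.
= 1306 L/s.

1310 L/s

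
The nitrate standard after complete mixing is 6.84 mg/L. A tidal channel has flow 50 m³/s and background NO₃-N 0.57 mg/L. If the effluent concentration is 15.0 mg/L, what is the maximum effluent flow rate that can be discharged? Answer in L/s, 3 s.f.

38400 L/s

Mass balance at complete mixing: C_std·(Q_w + Q_r) = Q_w·C_e + Q_r·C_b.
Rearranging, Q_w = Q_r·(C_std − C_b)/(C_e − C_std) = 50·(6.84 − 0.57) / (15 − 6.84) = 38.42 m³/s.
= 3.842e+04 L/s.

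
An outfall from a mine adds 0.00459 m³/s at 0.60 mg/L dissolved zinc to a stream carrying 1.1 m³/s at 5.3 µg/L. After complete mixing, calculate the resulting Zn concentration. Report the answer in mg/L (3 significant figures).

0.00777 mg/L

5.3 µg/L = 0.0053 mg/L.
By mass balance at complete mixing, C = (0.00459·0.6 + 1.1·0.0053) / (0.00459 + 1.1) = 0.008584/1.105 = 0.007771 mg/L.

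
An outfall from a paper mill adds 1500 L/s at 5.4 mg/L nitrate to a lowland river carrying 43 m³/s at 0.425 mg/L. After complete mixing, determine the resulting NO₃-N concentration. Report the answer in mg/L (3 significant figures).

0.593 mg/L

1500 L/s = 1.5 m³/s.
Conservation of mass across the mixing zone: C = (1.5·5.4 + 43·0.425) / (1.5 + 43) = 26.38/44.5 = 0.5927 mg/L.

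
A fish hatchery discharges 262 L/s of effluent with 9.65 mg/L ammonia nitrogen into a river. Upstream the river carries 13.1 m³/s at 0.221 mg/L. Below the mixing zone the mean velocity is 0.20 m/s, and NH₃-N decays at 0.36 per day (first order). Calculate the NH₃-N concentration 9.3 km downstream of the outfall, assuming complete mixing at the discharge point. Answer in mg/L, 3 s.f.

0.334 mg/L

262 L/s = 0.262 m³/s.
After complete mixing, C₀ = (0.262·9.65 + 13.1·0.221) / 13.36 = 0.4059 mg/L.
Travel time t = 9300 m / 0.20 m/s = 4.65e+04 s = 0.5382 d.
C = 0.4059·exp(−0.36·0.5382) = 0.4059·0.8239 = 0.3344 mg/L.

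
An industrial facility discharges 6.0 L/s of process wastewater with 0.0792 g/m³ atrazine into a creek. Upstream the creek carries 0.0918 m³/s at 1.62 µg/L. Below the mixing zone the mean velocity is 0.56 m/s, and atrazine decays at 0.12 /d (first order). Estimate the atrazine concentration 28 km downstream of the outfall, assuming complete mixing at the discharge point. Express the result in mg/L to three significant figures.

6.0 L/s = 0.006 m³/s.
1.62 µg/L = 0.00162 mg/L.
After complete mixing, C₀ = (0.006·0.0792 + 0.0918·0.00162) / 0.0978 = 0.00638 mg/L.
Travel time t = 2.8e+04 m / 0.56 m/s = 5e+04 s = 0.5787 d.
C = 0.00638·exp(−0.12·0.5787) = 0.00638·0.9329 = 0.005952 mg/L.

0.00595 mg/L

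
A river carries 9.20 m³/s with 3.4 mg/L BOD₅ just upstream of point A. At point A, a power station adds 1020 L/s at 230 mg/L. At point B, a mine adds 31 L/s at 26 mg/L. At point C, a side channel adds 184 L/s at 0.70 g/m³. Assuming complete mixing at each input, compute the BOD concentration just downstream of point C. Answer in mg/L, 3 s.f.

1020 L/s = 1.02 m³/s.
After input A: C = (9.2·3.4 + 1.02·230) / 10.22 = 26.02 mg/L.
31 L/s = 0.031 m³/s.
After input B: C = (10.22·26.02 + 0.031·26) / 10.25 = 26.02 mg/L.
184 L/s = 0.184 m³/s.
After input C: C = (10.25·26.02 + 0.184·0.7) / 10.43 = 25.57 mg/L.

25.6 mg/L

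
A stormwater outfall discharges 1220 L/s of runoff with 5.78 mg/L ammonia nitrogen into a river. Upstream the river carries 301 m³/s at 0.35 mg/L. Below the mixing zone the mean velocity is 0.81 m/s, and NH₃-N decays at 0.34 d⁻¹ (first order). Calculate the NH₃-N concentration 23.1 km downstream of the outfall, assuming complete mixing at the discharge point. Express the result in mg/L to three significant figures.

1220 L/s = 1.22 m³/s.
After complete mixing, C₀ = (1.22·5.78 + 301·0.35) / 302.2 = 0.3719 mg/L.
Travel time t = 2.31e+04 m / 0.81 m/s = 2.852e+04 s = 0.3301 d.
C = 0.3719·exp(−0.34·0.3301) = 0.3719·0.8938 = 0.3324 mg/L.

0.332 mg/L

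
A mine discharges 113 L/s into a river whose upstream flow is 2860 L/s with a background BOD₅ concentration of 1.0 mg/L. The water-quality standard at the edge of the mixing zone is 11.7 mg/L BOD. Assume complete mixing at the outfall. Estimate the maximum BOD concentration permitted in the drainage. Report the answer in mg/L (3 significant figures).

283 mg/L

113 L/s = 0.113 m³/s.
2860 L/s = 2.86 m³/s.
Mass balance: 11.7·2.973 = 0.113·Cₑ + 2.86·1.
Cₑ = (34.78 − 2.86) / 0.113 = 282.5 mg/L.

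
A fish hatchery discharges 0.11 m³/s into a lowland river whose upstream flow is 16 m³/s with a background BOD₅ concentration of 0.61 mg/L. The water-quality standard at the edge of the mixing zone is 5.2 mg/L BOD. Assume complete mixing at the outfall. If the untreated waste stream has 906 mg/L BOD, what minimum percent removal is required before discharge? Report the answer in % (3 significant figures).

Mass balance: 5.2·16.11 = 0.11·Cₑ + 16·0.61.
Cₑ = (83.77 − 9.76) / 0.11 = 672.8 mg/L.
Required removal = 1 − 672.8/906 = 25.74 %.

25.7 %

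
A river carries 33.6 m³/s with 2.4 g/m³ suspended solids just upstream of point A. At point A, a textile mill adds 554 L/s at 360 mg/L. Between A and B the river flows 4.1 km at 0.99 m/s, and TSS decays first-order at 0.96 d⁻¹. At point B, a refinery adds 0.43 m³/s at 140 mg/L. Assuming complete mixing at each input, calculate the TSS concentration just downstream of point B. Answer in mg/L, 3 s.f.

9.48 mg/L

554 L/s = 0.554 m³/s.
After input A: C = (33.6·2.4 + 0.554·360) / 34.15 = 8.201 mg/L.
Over the 4.1 km reach to input B (t = 4141 s = 0.04793 d), decay gives C = 8.201·exp(−0.96·0.04793) = 7.832 mg/L.
After input B: C = (34.15·7.832 + 0.43·140) / 34.58 = 9.475 mg/L.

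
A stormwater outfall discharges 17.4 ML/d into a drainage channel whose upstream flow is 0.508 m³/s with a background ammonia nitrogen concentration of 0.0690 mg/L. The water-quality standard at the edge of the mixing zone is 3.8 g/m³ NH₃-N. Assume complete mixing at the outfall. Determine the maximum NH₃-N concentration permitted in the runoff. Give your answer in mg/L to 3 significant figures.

13.2 mg/L

17.4 ML/d = 0.2014 m³/s.
Mass balance: 3.8·0.7094 = 0.2014·Cₑ + 0.508·0.069.
Cₑ = (2.696 − 0.03505) / 0.2014 = 13.21 mg/L.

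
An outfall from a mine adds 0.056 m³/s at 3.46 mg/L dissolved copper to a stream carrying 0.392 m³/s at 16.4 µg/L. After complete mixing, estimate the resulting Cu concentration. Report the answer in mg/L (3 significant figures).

16.4 µg/L = 0.0164 mg/L.
By mass balance at complete mixing, C = (0.056·3.46 + 0.392·0.0164) / (0.056 + 0.392) = 0.2002/0.448 = 0.4469 mg/L.

0.447 mg/L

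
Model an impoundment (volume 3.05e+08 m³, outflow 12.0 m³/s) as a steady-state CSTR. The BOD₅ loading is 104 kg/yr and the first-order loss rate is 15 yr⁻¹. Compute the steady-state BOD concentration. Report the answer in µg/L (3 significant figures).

0.0210 µg/L

Outflow Q = 12.0 m³/s × 3.156e+07 s/yr = 3.787e+08 m³/yr.
Steady-state CSTR mass balance: W = Q·C + k·V·C, so C = W/(Q + kV).
Q + kV = 3.787e+08 + 15·3.05e+08 = 4.954e+09 m³/yr.
C = 104/4.954e+09 = 2.099e-08 kg/m³ = 2.099e-05 mg/L = 0.02099 µg/L.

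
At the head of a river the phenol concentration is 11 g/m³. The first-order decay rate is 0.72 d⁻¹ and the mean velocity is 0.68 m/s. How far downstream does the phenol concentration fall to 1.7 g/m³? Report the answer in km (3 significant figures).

152 km

From C = C₀·e^(−kt), t = ln(C₀/C)/k = ln(11/1.7)/0.72 = 1.867/0.72 = 2.593 d.
Distance = v·t = 0.68 m/s × 2.241e+05 s = 1.524e+05 m = 152.4 km.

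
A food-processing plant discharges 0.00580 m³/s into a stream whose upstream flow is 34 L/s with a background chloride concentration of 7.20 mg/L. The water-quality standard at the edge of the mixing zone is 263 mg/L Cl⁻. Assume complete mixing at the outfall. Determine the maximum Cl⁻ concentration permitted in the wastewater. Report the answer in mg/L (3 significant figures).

34 L/s = 0.034 m³/s.
Mass balance: 263·0.0398 = 0.0058·Cₑ + 0.034·7.2.
Cₑ = (10.47 − 0.2448) / 0.0058 = 1763 mg/L.

1760 mg/L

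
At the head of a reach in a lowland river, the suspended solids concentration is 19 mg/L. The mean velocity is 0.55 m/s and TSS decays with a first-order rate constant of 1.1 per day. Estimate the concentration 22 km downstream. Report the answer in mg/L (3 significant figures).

11.4 mg/L

Travel time t = 22 km / 0.55 m/s = 2.2e+04/0.55 = 4e+04 s = 0.463 d.
First-order decay: C = 19·exp(−1.1·0.463) = 19·0.6009 = 11.42 mg/L.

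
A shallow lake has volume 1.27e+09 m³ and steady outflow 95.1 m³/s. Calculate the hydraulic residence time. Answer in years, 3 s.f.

Q = 95.1 m³/s × 3.156e+07 s/yr = 3.001e+09 m³/yr.
Hydraulic residence time τ = V/Q = 1.27e+09/3.001e+09 = 0.4232 yr.

0.423 yr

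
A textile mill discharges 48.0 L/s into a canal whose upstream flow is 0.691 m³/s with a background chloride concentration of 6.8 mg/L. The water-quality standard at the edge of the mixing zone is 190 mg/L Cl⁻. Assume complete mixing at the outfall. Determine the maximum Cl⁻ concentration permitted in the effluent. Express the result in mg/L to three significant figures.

2830 mg/L

48.0 L/s = 0.048 m³/s.
Mass balance: 190·0.739 = 0.048·Cₑ + 0.691·6.8.
Cₑ = (140.4 − 4.699) / 0.048 = 2827 mg/L.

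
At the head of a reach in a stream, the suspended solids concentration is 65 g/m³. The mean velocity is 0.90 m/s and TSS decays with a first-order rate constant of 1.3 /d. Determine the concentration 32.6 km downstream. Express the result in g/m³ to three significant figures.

Travel time t = 32.6 km / 0.90 m/s = 3.26e+04/0.90 = 3.622e+04 s = 0.4192 d.
First-order decay: C = 65·exp(−1.3·0.4192) = 65·0.5798 = 37.69 g/m³.

37.7 g/m³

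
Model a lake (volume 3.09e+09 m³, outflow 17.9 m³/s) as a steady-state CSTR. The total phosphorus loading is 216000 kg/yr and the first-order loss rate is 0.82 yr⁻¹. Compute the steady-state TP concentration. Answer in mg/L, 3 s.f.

Outflow Q = 17.9 m³/s × 3.156e+07 s/yr = 5.649e+08 m³/yr.
Steady-state CSTR mass balance: W = Q·C + k·V·C, so C = W/(Q + kV).
Q + kV = 5.649e+08 + 0.82·3.09e+09 = 3.099e+09 m³/yr.
C = 216000/3.099e+09 = 6.971e-05 kg/m³ = 0.06971 mg/L.

0.0697 mg/L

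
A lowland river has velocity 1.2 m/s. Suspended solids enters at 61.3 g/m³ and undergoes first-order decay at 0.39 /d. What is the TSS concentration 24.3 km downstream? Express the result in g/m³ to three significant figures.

Travel time t = 24.3 km / 1.2 m/s = 2.43e+04/1.2 = 2.025e+04 s = 0.2344 d.
First-order decay: C = 61.3·exp(−0.39·0.2344) = 61.3·0.9126 = 55.95 g/m³.

55.9 g/m³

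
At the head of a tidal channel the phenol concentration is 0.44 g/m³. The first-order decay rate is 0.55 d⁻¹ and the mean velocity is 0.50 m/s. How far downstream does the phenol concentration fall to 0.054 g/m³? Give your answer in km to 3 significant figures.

From C = C₀·e^(−kt), t = ln(C₀/C)/k = ln(0.44/0.054)/0.55 = 2.098/0.55 = 3.814 d.
Distance = v·t = 0.50 m/s × 3.295e+05 s = 1.648e+05 m = 164.8 km.

165 km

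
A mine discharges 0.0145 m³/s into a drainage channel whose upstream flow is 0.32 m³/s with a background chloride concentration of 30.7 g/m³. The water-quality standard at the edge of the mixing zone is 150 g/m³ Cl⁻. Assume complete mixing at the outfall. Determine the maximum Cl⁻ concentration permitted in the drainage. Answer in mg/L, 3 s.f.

Mass balance: 150·0.3345 = 0.0145·Cₑ + 0.32·30.7.
Cₑ = (50.18 − 9.824) / 0.0145 = 2783 mg/L.

2780 mg/L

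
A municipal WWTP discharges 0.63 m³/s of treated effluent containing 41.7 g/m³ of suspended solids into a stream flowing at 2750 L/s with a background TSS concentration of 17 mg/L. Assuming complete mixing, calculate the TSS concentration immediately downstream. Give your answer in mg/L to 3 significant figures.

21.6 mg/L

2750 L/s = 2.75 m³/s.
Flow-weighted mixing gives C = (0.63·41.7 + 2.75·17) / (0.63 + 2.75) = 73.02/3.38 = 21.6 mg/L.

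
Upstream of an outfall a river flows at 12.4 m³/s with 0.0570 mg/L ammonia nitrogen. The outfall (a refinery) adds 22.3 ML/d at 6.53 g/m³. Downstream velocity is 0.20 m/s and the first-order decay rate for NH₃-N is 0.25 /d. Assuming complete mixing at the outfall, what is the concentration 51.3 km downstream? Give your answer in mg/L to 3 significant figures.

0.0900 mg/L

22.3 ML/d = 0.2581 m³/s.
After complete mixing, C₀ = (0.2581·6.53 + 12.4·0.057) / 12.66 = 0.189 mg/L.
Travel time t = 5.13e+04 m / 0.20 m/s = 2.565e+05 s = 2.969 d.
C = 0.189·exp(−0.25·2.969) = 0.189·0.4761 = 0.08997 mg/L.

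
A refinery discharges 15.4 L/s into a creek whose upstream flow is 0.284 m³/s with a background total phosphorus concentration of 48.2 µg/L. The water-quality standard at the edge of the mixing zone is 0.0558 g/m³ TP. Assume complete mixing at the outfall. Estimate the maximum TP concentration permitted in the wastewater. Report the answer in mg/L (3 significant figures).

0.196 mg/L

15.4 L/s = 0.0154 m³/s.
48.2 µg/L = 0.0482 mg/L.
Mass balance: 0.0558·0.2994 = 0.0154·Cₑ + 0.284·0.0482.
Cₑ = (0.01671 − 0.01369) / 0.0154 = 0.196 mg/L.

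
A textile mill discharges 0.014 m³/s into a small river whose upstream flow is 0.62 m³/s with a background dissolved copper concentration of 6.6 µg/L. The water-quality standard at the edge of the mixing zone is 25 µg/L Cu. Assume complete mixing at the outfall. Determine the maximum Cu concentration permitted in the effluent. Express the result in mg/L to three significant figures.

6.6 µg/L = 0.0066 mg/L.
25 µg/L = 0.025 mg/L.
Mass balance: 0.025·0.634 = 0.014·Cₑ + 0.62·0.0066.
Cₑ = (0.01585 − 0.004092) / 0.014 = 0.8399 mg/L.

0.840 mg/L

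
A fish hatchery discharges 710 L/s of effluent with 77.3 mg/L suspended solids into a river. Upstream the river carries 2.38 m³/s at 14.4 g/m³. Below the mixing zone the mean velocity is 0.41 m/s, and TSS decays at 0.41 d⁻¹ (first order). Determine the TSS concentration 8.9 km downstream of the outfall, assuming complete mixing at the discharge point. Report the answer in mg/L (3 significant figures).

26.0 mg/L

710 L/s = 0.71 m³/s.
After complete mixing, C₀ = (0.71·77.3 + 2.38·14.4) / 3.09 = 28.85 mg/L.
Travel time t = 8900 m / 0.41 m/s = 2.171e+04 s = 0.2512 d.
C = 28.85·exp(−0.41·0.2512) = 28.85·0.9021 = 26.03 mg/L.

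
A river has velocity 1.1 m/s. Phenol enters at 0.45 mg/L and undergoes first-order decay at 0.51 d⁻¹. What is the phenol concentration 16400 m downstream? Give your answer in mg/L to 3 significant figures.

0.412 mg/L

Travel time t = 16400 m / 1.1 m/s = 1.64e+04/1.1 = 1.491e+04 s = 0.1726 d.
First-order decay: C = 0.45·exp(−0.51·0.1726) = 0.45·0.9158 = 0.4121 mg/L.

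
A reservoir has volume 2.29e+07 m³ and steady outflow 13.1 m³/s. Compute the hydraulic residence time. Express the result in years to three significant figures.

0.0554 yr

Q = 13.1 m³/s × 3.156e+07 s/yr = 4.134e+08 m³/yr.
Hydraulic residence time τ = V/Q = 2.29e+07/4.134e+08 = 0.05539 yr.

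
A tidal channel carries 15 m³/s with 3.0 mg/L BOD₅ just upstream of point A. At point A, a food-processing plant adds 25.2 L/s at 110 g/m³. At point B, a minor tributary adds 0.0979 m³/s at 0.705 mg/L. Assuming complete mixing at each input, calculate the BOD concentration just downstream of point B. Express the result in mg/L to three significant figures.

3.16 mg/L

25.2 L/s = 0.0252 m³/s.
After input A: C = (15·3 + 0.0252·110) / 15.03 = 3.179 mg/L.
After input B: C = (15.03·3.179 + 0.0979·0.705) / 15.12 = 3.163 mg/L.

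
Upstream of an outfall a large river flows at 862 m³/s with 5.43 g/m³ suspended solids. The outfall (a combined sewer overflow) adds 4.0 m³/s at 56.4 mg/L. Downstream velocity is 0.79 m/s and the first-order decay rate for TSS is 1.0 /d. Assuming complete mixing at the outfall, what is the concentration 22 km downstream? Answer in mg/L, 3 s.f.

After complete mixing, C₀ = (4·56.4 + 862·5.43) / 866 = 5.665 mg/L.
Travel time t = 2.2e+04 m / 0.79 m/s = 2.785e+04 s = 0.3223 d.
C = 5.665·exp(−1.0·0.3223) = 5.665·0.7245 = 4.104 mg/L.

4.10 mg/L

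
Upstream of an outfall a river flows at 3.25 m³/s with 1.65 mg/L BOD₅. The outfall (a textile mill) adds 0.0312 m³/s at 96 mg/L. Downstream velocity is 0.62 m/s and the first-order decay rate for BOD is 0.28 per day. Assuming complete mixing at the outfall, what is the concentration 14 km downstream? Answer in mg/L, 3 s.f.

After complete mixing, C₀ = (0.0312·96 + 3.25·1.65) / 3.281 = 2.547 mg/L.
Travel time t = 1.4e+04 m / 0.62 m/s = 2.258e+04 s = 0.2614 d.
C = 2.547·exp(−0.28·0.2614) = 2.547·0.9294 = 2.367 mg/L.

2.37 mg/L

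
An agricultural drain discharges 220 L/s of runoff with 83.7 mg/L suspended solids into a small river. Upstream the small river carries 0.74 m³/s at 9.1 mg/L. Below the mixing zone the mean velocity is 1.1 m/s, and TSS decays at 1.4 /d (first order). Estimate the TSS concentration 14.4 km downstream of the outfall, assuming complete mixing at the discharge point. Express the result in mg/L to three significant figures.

220 L/s = 0.22 m³/s.
After complete mixing, C₀ = (0.22·83.7 + 0.74·9.1) / 0.96 = 26.2 mg/L.
Travel time t = 1.44e+04 m / 1.1 m/s = 1.309e+04 s = 0.1515 d.
C = 26.2·exp(−1.4·0.1515) = 26.2·0.8089 = 21.19 mg/L.

21.2 mg/L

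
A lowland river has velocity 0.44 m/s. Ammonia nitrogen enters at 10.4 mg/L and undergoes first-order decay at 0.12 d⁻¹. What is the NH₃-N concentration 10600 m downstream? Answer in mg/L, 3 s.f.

Travel time t = 10600 m / 0.44 m/s = 1.06e+04/0.44 = 2.409e+04 s = 0.2788 d.
First-order decay: C = 10.4·exp(−0.12·0.2788) = 10.4·0.9671 = 10.06 mg/L.

10.1 mg/L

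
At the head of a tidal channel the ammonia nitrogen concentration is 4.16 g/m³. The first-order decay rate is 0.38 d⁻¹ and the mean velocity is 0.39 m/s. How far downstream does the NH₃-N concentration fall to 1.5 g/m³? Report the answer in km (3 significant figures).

90.5 km

From C = C₀·e^(−kt), t = ln(C₀/C)/k = ln(4.16/1.5)/0.38 = 1.02/0.38 = 2.684 d.
Distance = v·t = 0.39 m/s × 2.319e+05 s = 9.045e+04 m = 90.45 km.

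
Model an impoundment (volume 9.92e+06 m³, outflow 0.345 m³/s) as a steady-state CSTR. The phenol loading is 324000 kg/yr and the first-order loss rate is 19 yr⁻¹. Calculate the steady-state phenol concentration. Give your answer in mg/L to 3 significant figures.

1.63 mg/L

Outflow Q = 0.345 m³/s × 3.156e+07 s/yr = 1.089e+07 m³/yr.
Steady-state CSTR mass balance: W = Q·C + k·V·C, so C = W/(Q + kV).
Q + kV = 1.089e+07 + 19·9.92e+06 = 1.994e+08 m³/yr.
C = 324000/1.994e+08 = 0.001625 kg/m³ = 1.625 mg/L.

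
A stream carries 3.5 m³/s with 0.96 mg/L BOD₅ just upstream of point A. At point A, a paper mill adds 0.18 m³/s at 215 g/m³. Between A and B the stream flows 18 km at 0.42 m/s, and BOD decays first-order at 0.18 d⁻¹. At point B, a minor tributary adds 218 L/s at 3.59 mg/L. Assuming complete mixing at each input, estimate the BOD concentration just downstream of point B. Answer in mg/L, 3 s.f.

After input A: C = (3.5·0.96 + 0.18·215) / 3.68 = 11.43 mg/L.
Over the 18 km reach to input B (t = 4.286e+04 s = 0.496 d), decay gives C = 11.43·exp(−0.18·0.496) = 10.45 mg/L.
218 L/s = 0.218 m³/s.
After input B: C = (3.68·10.45 + 0.218·3.59) / 3.898 = 10.07 mg/L.

10.1 mg/L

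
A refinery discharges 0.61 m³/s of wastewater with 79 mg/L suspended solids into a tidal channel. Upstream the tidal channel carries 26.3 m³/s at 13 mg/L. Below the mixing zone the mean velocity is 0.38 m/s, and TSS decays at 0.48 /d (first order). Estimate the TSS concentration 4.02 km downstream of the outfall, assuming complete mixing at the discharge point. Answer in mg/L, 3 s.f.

After complete mixing, C₀ = (0.61·79 + 26.3·13) / 26.91 = 14.5 mg/L.
Travel time t = 4020 m / 0.38 m/s = 1.058e+04 s = 0.1224 d.
C = 14.5·exp(−0.48·0.1224) = 14.5·0.9429 = 13.67 mg/L.

13.7 mg/L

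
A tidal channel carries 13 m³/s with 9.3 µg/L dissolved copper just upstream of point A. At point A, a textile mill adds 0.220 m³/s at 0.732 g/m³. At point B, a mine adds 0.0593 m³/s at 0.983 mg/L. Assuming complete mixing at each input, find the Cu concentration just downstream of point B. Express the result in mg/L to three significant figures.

9.3 µg/L = 0.0093 mg/L.
After input A: C = (13·0.0093 + 0.22·0.732) / 13.22 = 0.02133 mg/L.
After input B: C = (13.22·0.02133 + 0.0593·0.983) / 13.28 = 0.02562 mg/L.

0.0256 mg/L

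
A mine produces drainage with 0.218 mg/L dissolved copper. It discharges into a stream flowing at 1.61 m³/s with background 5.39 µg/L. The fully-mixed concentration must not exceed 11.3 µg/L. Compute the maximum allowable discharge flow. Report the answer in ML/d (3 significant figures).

5.39 µg/L = 0.00539 mg/L.
11.3 µg/L = 0.0113 mg/L.
Mass balance at complete mixing: C_std·(Q_w + Q_r) = Q_w·C_e + Q_r·C_b.
Rearranging, Q_w = Q_r·(C_std − C_b)/(C_e − C_std) = 1.61·(0.0113 − 0.00539) / (0.218 − 0.0113) = 0.04603 m³/s.
= 3.977 ML/d.

3.98 ML/d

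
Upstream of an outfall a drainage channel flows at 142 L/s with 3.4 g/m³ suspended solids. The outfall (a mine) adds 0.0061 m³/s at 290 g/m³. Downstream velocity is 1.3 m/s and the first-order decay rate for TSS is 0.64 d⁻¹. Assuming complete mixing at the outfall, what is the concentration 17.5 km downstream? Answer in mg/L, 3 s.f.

142 L/s = 0.142 m³/s.
After complete mixing, C₀ = (0.0061·290 + 0.142·3.4) / 0.1481 = 15.2 mg/L.
Travel time t = 1.75e+04 m / 1.3 m/s = 1.346e+04 s = 0.1558 d.
C = 15.2·exp(−0.64·0.1558) = 15.2·0.9051 = 13.76 mg/L.

13.8 mg/L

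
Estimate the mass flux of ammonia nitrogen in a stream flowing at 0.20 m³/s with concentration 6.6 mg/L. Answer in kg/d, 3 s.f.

114 kg/d

Mass flux = Q·C = 0.2 m³/s × 6.6 g/m³ = 1.32 g/s.
= 1.32 g/s × 86.4 = 114 kg/d.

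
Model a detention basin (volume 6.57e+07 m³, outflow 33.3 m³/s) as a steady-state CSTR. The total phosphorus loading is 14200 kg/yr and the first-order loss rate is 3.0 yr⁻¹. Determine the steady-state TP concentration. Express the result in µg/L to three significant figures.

Outflow Q = 33.3 m³/s × 3.156e+07 s/yr = 1.051e+09 m³/yr.
Steady-state CSTR mass balance: W = Q·C + k·V·C, so C = W/(Q + kV).
Q + kV = 1.051e+09 + 3.0·6.57e+07 = 1.248e+09 m³/yr.
C = 14200/1.248e+09 = 1.138e-05 kg/m³ = 0.01138 mg/L = 11.38 µg/L.

11.4 µg/L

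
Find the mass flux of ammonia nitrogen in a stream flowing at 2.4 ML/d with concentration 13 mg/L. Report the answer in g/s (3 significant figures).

0.361 g/s

2.4 ML/d = 0.02778 m³/s.
Mass flux = Q·C = 0.02778 m³/s × 13 g/m³ = 0.3611 g/s.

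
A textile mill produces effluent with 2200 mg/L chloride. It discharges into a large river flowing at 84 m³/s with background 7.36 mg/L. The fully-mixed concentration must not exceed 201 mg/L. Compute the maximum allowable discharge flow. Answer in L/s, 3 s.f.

Mass balance at complete mixing: C_std·(Q_w + Q_r) = Q_w·C_e + Q_r·C_b.
Rearranging, Q_w = Q_r·(C_std − C_b)/(C_e − C_std) = 84·(201 − 7.36) / (2200 − 201) = 8.137 m³/s.
= 8137 L/s.

8140 L/s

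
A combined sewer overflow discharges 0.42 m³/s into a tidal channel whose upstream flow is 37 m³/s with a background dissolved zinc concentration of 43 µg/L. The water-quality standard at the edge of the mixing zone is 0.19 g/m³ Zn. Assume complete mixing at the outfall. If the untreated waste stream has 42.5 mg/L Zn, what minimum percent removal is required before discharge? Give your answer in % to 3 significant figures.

43 µg/L = 0.043 mg/L.
Mass balance: 0.19·37.42 = 0.42·Cₑ + 37·0.043.
Cₑ = (7.11 − 1.591) / 0.42 = 13.14 mg/L.
Required removal = 1 − 13.14/42.5 = 69.08 %.

69.1 %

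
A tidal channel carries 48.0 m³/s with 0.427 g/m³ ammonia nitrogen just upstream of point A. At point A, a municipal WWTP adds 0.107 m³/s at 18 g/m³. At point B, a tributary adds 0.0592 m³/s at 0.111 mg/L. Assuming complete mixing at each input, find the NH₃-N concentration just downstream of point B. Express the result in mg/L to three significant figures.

After input A: C = (48·0.427 + 0.107·18) / 48.11 = 0.4661 mg/L.
After input B: C = (48.11·0.4661 + 0.0592·0.111) / 48.17 = 0.4656 mg/L.

0.466 mg/L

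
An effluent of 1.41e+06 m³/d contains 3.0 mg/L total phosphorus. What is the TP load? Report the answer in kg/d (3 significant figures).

1.41e+06 m³/d = 16.32 m³/s.
Mass flux = Q·C = 16.32 m³/s × 3 g/m³ = 48.96 g/s.
= 48.96 g/s × 86.4 = 4230 kg/d.

4230 kg/d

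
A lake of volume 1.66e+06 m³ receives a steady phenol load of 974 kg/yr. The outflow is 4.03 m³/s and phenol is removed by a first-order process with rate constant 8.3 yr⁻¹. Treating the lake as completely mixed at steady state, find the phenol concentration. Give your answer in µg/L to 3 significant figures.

6.91 µg/L

Outflow Q = 4.03 m³/s × 3.156e+07 s/yr = 1.272e+08 m³/yr.
Steady-state CSTR mass balance: W = Q·C + k·V·C, so C = W/(Q + kV).
Q + kV = 1.272e+08 + 8.3·1.66e+06 = 1.41e+08 m³/yr.
C = 974/1.41e+08 = 6.91e-06 kg/m³ = 0.00691 mg/L = 6.91 µg/L.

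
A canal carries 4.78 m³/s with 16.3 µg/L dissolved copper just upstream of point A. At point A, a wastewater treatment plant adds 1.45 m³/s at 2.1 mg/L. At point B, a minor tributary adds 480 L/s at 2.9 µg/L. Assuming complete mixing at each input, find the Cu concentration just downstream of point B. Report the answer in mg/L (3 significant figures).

0.466 mg/L

16.3 µg/L = 0.0163 mg/L.
After input A: C = (4.78·0.0163 + 1.45·2.1) / 6.23 = 0.5013 mg/L.
480 L/s = 0.48 m³/s.
2.9 µg/L = 0.0029 mg/L.
After input B: C = (6.23·0.5013 + 0.48·0.0029) / 6.71 = 0.4656 mg/L.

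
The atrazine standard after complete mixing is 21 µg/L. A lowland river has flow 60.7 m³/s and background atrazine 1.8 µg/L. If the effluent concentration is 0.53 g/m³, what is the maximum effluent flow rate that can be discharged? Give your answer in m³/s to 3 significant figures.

1.8 µg/L = 0.0018 mg/L.
21 µg/L = 0.021 mg/L.
Mass balance at complete mixing: C_std·(Q_w + Q_r) = Q_w·C_e + Q_r·C_b.
Rearranging, Q_w = Q_r·(C_std − C_b)/(C_e − C_std) = 60.7·(0.021 − 0.0018) / (0.53 − 0.021) = 2.29 m³/s.

2.29 m³/s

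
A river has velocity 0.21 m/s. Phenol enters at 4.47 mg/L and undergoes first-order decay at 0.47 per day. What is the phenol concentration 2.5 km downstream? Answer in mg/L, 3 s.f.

4.19 mg/L

Travel time t = 2.5 km / 0.21 m/s = 2500/0.21 = 1.19e+04 s = 0.1378 d.
First-order decay: C = 4.47·exp(−0.47·0.1378) = 4.47·0.9373 = 4.19 mg/L.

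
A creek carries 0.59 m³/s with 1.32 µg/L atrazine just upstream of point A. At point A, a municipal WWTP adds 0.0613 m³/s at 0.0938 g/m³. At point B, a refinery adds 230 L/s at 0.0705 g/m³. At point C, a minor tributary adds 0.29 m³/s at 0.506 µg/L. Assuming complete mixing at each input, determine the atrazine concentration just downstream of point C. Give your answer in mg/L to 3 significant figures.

1.32 µg/L = 0.00132 mg/L.
After input A: C = (0.59·0.00132 + 0.0613·0.0938) / 0.6513 = 0.01002 mg/L.
230 L/s = 0.23 m³/s.
After input B: C = (0.6513·0.01002 + 0.23·0.0705) / 0.8813 = 0.02581 mg/L.
0.506 µg/L = 0.000506 mg/L.
After input C: C = (0.8813·0.02581 + 0.29·0.000506) / 1.171 = 0.01954 mg/L.

0.0195 mg/L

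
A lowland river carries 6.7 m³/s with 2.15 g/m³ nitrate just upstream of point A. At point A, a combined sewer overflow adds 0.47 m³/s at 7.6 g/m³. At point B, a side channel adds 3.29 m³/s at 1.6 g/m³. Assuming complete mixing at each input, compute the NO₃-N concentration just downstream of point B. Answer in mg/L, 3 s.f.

After input A: C = (6.7·2.15 + 0.47·7.6) / 7.17 = 2.507 mg/L.
After input B: C = (7.17·2.507 + 3.29·1.6) / 10.46 = 2.222 mg/L.

2.22 mg/L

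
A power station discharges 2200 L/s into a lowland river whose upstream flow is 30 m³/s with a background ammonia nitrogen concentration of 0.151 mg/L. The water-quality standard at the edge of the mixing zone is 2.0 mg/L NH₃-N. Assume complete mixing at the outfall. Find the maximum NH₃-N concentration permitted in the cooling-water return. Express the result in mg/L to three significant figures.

27.2 mg/L

2200 L/s = 2.2 m³/s.
Mass balance: 2·32.2 = 2.2·Cₑ + 30·0.151.
Cₑ = (64.4 − 4.53) / 2.2 = 27.21 mg/L.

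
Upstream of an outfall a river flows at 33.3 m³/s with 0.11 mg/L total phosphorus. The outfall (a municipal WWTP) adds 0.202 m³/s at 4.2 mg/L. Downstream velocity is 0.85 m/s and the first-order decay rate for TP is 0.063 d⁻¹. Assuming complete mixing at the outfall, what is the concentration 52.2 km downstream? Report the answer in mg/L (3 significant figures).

After complete mixing, C₀ = (0.202·4.2 + 33.3·0.11) / 33.5 = 0.1347 mg/L.
Travel time t = 5.22e+04 m / 0.85 m/s = 6.141e+04 s = 0.7108 d.
C = 0.1347·exp(−0.063·0.7108) = 0.1347·0.9562 = 0.1288 mg/L.

0.129 mg/L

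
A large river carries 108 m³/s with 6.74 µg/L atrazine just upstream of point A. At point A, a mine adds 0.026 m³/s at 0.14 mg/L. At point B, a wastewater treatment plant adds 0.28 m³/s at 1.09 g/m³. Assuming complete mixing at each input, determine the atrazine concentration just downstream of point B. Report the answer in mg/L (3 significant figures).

6.74 µg/L = 0.00674 mg/L.
After input A: C = (108·0.00674 + 0.026·0.14) / 108 = 0.006772 mg/L.
After input B: C = (108·0.006772 + 0.28·1.09) / 108.3 = 0.009573 mg/L.

0.00957 mg/L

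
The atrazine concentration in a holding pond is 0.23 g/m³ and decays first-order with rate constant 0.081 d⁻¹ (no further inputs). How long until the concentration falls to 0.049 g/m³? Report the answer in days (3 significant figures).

t = ln(C₀/C)/k = ln(0.23/0.049)/0.081 = 1.546/0.081 = 19.09 d.

19.1 d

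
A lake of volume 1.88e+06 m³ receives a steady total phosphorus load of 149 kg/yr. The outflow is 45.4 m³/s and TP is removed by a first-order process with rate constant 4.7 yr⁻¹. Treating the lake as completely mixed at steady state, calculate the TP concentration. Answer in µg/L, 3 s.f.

0.103 µg/L

Outflow Q = 45.4 m³/s × 3.156e+07 s/yr = 1.433e+09 m³/yr.
Steady-state CSTR mass balance: W = Q·C + k·V·C, so C = W/(Q + kV).
Q + kV = 1.433e+09 + 4.7·1.88e+06 = 1.442e+09 m³/yr.
C = 149/1.442e+09 = 1.034e-07 kg/m³ = 0.0001034 mg/L = 0.1034 µg/L.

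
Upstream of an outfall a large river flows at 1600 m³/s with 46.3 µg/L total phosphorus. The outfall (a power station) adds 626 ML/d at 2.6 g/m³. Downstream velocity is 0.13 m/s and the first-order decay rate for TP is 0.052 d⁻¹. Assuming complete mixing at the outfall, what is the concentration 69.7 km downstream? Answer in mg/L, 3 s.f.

0.0419 mg/L

626 ML/d = 7.245 m³/s.
46.3 µg/L = 0.0463 mg/L.
After complete mixing, C₀ = (7.245·2.6 + 1600·0.0463) / 1607 = 0.05781 mg/L.
Travel time t = 6.97e+04 m / 0.13 m/s = 5.362e+05 s = 6.205 d.
C = 0.05781·exp(−0.052·6.205) = 0.05781·0.7242 = 0.04187 mg/L.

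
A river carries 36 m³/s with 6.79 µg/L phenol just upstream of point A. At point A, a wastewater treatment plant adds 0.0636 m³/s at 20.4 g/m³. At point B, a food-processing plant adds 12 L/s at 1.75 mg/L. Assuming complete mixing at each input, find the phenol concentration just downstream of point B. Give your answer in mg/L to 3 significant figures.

0.0433 mg/L

6.79 µg/L = 0.00679 mg/L.
After input A: C = (36·0.00679 + 0.0636·20.4) / 36.06 = 0.04275 mg/L.
12 L/s = 0.012 m³/s.
After input B: C = (36.06·0.04275 + 0.012·1.75) / 36.08 = 0.04332 mg/L.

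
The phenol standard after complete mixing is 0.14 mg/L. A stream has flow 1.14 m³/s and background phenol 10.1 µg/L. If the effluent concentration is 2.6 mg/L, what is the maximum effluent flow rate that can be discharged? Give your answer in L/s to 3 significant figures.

60.2 L/s

10.1 µg/L = 0.0101 mg/L.
Mass balance at complete mixing: C_std·(Q_w + Q_r) = Q_w·C_e + Q_r·C_b.
Rearranging, Q_w = Q_r·(C_std − C_b)/(C_e − C_std) = 1.14·(0.14 − 0.0101) / (2.6 − 0.14) = 0.0602 m³/s.
= 60.2 L/s.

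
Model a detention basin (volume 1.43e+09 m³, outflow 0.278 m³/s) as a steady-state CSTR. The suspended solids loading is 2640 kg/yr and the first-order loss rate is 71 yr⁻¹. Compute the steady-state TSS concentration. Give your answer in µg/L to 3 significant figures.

0.0260 µg/L

Outflow Q = 0.278 m³/s × 3.156e+07 s/yr = 8.773e+06 m³/yr.
Steady-state CSTR mass balance: W = Q·C + k·V·C, so C = W/(Q + kV).
Q + kV = 8.773e+06 + 71·1.43e+09 = 1.015e+11 m³/yr.
C = 2640/1.015e+11 = 2.6e-08 kg/m³ = 2.6e-05 mg/L = 0.026 µg/L.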